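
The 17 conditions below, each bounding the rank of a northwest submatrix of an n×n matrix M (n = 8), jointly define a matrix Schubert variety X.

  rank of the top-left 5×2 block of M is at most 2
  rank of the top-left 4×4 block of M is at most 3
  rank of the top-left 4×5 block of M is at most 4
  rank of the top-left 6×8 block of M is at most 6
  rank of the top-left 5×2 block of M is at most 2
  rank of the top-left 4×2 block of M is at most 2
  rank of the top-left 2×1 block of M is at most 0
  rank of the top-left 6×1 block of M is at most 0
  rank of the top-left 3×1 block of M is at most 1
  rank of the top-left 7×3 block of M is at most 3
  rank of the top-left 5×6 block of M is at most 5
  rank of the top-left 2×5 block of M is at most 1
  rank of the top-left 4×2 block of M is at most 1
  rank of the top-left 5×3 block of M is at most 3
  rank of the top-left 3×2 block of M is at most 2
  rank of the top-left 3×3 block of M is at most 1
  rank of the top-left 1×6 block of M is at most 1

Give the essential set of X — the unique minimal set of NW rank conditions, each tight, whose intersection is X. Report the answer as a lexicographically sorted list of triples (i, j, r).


Computing R[i][j] = min implied NW-rank bound (n=8, 17 conditions):

  i=1: 0 | 1 | 1 | 1 | 1 | 1 | 1 | 1
  i=2: 0 | 1 | 1 | 1 | 1 | 2 | 2 | 2
  i=3: 0 | 1 | 1 | 2 | 2 | 3 | 3 | 3
  i=4: 0 | 1 | 2 | 3 | 3 | 4 | 4 | 4
  i=5: 0 | 1 | 2 | 3 | 4 | 5 | 5 | 5
  i=6: 0 | 1 | 2 | 3 | 4 | 5 | 6 | 6
  i=7: 1 | 2 | 3 | 4 | 5 | 6 | 7 | 7
  i=8: 1 | 2 | 3 | 4 | 5 | 6 | 7 | 8

hence w(1..8) = (2, 6, 4, 3, 5, 7, 1, 8).

3 SE-corners of the 10-cell Rothe diagram give Ess(w):

[(2, 5, 1), (3, 3, 1), (6, 1, 0)]


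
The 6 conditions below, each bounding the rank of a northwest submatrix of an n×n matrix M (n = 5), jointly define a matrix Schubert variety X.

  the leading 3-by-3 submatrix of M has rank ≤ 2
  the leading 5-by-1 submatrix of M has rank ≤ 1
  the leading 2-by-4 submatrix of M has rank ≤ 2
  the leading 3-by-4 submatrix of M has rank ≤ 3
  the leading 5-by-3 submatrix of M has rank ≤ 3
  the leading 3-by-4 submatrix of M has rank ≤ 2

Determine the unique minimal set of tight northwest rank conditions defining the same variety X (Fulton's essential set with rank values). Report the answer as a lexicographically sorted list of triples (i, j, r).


Reconstructing r_w from the 6 given conditions:

  1  1  1  1  1
  1  2  2  2  2
  1  2  2  2  3
  1  2  3  3  4
  1  2  3  4  5

reading off 1-entries of Δ²R: w = (1, 2, 5, 3, 4).

1 SE-corner of the 2-cell Rothe diagram gives Ess(w):

[(3, 4, 2)]


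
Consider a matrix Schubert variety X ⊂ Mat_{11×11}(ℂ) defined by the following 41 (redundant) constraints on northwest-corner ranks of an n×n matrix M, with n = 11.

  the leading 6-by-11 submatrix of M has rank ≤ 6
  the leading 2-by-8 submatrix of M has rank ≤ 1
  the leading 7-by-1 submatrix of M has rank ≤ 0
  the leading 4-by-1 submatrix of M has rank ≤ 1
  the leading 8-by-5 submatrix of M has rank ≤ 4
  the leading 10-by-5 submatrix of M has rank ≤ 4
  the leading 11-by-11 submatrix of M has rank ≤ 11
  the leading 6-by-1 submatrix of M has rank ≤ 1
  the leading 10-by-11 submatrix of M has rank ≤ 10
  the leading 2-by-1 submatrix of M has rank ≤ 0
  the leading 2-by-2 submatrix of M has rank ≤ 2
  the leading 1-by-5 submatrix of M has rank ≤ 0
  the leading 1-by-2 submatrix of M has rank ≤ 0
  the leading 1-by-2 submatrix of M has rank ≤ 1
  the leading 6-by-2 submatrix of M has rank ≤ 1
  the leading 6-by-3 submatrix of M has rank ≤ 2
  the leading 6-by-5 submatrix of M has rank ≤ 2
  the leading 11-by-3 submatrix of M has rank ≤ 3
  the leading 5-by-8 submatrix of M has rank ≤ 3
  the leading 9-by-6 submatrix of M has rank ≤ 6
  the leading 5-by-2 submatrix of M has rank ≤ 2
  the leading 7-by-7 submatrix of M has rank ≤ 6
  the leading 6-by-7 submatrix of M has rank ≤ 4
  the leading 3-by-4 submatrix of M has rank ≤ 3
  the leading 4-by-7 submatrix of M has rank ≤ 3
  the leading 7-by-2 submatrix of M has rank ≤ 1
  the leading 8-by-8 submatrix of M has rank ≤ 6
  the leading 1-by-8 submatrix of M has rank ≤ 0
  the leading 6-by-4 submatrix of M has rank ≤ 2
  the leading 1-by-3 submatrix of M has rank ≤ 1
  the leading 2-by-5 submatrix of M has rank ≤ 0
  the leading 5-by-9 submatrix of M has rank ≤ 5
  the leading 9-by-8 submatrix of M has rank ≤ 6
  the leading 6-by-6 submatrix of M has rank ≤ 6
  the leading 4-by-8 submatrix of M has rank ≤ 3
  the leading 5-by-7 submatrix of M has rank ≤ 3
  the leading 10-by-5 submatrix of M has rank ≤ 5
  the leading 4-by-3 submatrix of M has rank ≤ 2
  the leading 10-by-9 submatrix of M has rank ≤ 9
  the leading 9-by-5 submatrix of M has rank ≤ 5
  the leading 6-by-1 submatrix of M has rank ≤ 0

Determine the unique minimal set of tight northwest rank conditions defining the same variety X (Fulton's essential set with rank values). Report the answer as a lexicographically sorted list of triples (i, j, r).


The tightest implied rank at each (i,j), from the 41 conditions:

  i=1: 0 0 0 0 0 0 0 0 1 1 1
  i=2: 0 0 0 0 0 1 1 1 2 2 2
  i=3: 0 1 1 1 1 2 2 2 3 3 3
  i=4: 0 1 2 2 2 3 3 3 4 4 4
  i=5: 0 1 2 2 2 3 3 3 4 5 5
  i=6: 0 1 2 2 2 3 4 4 5 6 6
  i=7: 0 1 2 3 3 4 5 5 6 7 7
  i=8: 1 2 3 4 4 5 6 6 7 8 8
  i=9: 1 2 3 4 4 5 6 6 7 8 9
  i=10: 1 2 3 4 4 5 6 7 8 9 10
  i=11: 1 2 3 4 5 6 7 8 9 10 11

the unique w with this rank table is (9, 6, 2, 3, 10, 7, 4, 1, 11, 8, 5).

7 SE-corners of the 27-cell Rothe diagram give Ess(w):

[(1, 8, 0), (2, 5, 0), (5, 8, 3), (6, 5, 2), (7, 1, 0), (9, 8, 6), (10, 5, 4)]


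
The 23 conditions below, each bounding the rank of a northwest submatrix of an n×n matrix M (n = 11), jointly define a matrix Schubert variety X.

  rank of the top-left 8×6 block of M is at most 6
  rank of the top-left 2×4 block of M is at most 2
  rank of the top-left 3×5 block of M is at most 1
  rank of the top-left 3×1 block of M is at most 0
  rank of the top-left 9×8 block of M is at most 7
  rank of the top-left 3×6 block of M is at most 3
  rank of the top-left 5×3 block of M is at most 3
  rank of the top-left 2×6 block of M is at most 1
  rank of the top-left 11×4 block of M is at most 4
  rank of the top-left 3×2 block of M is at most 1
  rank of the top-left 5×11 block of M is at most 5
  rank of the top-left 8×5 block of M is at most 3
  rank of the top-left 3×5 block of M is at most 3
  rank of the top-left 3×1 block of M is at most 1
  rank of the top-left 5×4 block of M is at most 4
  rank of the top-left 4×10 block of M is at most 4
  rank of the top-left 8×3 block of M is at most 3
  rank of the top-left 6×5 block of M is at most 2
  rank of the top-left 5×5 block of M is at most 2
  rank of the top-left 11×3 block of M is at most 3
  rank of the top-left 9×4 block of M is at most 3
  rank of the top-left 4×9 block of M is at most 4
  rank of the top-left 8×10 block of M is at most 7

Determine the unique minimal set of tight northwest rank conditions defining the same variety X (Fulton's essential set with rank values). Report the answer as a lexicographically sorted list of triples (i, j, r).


Computing R[i][j] = min implied NW-rank bound (n=11, 23 conditions):

  row 1: 0 | 1 | 1 | 1 | 1 | 1 | 1 | 1 | 1 | 1 | 1
  row 2: 0 | 1 | 1 | 1 | 1 | 1 | 2 | 2 | 2 | 2 | 2
  row 3: 0 | 1 | 1 | 1 | 1 | 2 | 3 | 3 | 3 | 3 | 3
  row 4: 1 | 2 | 2 | 2 | 2 | 3 | 4 | 4 | 4 | 4 | 4
  row 5: 1 | 2 | 2 | 2 | 2 | 3 | 4 | 5 | 5 | 5 | 5
  row 6: 1 | 2 | 2 | 2 | 2 | 3 | 4 | 5 | 6 | 6 | 6
  row 7: 1 | 2 | 3 | 3 | 3 | 4 | 5 | 6 | 7 | 7 | 7
  row 8: 1 | 2 | 3 | 3 | 3 | 4 | 5 | 6 | 7 | 7 | 8
  row 9: 1 | 2 | 3 | 3 | 4 | 5 | 6 | 7 | 8 | 8 | 9
  row 10: 1 | 2 | 3 | 4 | 5 | 6 | 7 | 8 | 9 | 9 | 10
  row 11: 1 | 2 | 3 | 4 | 5 | 6 | 7 | 8 | 9 | 10 | 11

giving w = (2, 7, 6, 1, 8, 9, 3, 11, 5, 4, 10) via Δ²R.

D(w) has 20 cells with 7 SE-corners; essential set:

[(2, 6, 1), (3, 1, 0), (3, 5, 1), (6, 5, 2), (8, 5, 3), (8, 10, 7), (9, 4, 3)]


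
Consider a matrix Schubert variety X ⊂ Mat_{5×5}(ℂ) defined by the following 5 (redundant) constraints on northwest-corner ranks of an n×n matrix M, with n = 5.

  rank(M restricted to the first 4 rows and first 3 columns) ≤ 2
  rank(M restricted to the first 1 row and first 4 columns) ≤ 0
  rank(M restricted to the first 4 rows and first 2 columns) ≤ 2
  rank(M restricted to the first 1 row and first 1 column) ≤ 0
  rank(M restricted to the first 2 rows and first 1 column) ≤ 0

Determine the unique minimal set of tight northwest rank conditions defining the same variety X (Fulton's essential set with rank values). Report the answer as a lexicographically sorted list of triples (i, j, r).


Computing R[i][j] = min implied NW-rank bound (n=5, 5 conditions):

  R[1]: 0 0 0 0 1
  R[2]: 0 1 1 1 2
  R[3]: 1 2 2 2 3
  R[4]: 1 2 2 3 4
  R[5]: 1 2 3 4 5

second differences of R give the permutation w = (5, 2, 1, 4, 3).

Fulton essential set (3 of the 6 Rothe cells):

[(1, 4, 0), (2, 1, 0), (4, 3, 2)]


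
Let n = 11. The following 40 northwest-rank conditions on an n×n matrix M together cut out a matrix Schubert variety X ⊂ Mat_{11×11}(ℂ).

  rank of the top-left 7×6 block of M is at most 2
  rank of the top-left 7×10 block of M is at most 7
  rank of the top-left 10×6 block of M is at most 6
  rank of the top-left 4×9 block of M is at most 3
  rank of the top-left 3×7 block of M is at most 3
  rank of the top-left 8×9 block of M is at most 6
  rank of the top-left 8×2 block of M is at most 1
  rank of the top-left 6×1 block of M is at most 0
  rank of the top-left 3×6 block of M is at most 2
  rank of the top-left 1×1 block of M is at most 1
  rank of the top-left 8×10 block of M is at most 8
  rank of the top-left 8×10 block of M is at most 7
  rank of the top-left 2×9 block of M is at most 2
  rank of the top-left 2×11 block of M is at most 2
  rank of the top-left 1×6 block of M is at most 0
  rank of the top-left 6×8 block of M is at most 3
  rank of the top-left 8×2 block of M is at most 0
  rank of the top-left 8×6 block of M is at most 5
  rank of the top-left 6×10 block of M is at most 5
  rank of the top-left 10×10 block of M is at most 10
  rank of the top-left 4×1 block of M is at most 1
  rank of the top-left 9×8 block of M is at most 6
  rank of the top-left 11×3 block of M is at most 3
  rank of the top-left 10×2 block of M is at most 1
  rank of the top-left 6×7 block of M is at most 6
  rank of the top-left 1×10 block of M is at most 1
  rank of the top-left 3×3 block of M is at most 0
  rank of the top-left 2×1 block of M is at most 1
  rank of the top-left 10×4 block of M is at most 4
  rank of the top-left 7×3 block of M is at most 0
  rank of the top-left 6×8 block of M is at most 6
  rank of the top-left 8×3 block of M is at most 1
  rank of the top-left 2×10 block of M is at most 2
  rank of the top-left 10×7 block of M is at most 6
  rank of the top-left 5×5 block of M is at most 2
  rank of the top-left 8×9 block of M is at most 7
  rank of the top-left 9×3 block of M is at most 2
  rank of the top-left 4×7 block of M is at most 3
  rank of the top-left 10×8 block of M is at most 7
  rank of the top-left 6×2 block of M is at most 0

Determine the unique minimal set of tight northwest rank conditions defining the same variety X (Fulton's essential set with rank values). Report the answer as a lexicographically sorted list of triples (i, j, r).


Rank table r_w(11×11) implied by the 40 constraints:

  0  0  0  0  0  0  1  1  1  1  1
  0  0  0  1  1  1  2  2  2  2  2
  0  0  0  1  2  2  3  3  3  3  3
  0  0  0  1  2  2  3  3  3  4  4
  0  0  0  1  2  2  3  3  4  5  5
  0  0  0  1  2  2  3  3  4  5  6
  0  0  0  1  2  2  3  4  5  6  7
  0  0  1  2  3  3  4  5  6  7  8
  1  1  2  3  4  4  5  6  7  8  9
  1  1  2  3  4  5  6  7  8  9  10
  1  2  3  4  5  6  7  8  9  10  11

reading off 1-entries of Δ²R: w = (7, 4, 5, 10, 9, 11, 8, 3, 1, 6, 2).

Rothe diagram D(w) (35 cells), 7 SE-corners (essential conditions):

[(1, 6, 0), (4, 9, 3), (6, 8, 3), (7, 3, 0), (7, 6, 2), (8, 2, 0), (10, 2, 1)]


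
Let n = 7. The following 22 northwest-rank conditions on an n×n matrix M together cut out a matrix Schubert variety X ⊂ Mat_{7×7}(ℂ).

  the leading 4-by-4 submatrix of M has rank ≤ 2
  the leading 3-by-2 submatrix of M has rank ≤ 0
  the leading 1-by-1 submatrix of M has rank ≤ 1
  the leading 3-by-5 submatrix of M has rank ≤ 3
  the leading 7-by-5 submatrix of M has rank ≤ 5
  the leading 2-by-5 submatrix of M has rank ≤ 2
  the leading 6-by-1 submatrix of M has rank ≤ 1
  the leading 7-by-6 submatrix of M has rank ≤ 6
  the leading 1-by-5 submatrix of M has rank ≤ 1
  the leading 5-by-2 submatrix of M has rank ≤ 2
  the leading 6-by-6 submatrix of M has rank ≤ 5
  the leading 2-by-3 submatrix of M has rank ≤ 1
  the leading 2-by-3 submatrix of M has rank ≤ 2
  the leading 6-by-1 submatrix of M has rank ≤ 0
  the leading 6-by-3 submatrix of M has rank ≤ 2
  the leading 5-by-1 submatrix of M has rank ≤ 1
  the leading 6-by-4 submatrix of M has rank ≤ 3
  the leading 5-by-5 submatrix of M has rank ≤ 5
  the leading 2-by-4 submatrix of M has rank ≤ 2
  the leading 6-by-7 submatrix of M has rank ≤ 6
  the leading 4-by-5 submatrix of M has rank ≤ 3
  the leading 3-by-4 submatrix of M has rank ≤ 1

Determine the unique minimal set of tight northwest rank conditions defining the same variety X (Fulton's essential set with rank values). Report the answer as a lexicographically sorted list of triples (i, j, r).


Computing R[i][j] = min implied NW-rank bound (n=7, 22 conditions):

  row 1: 0 | 0 | 1 | 1 | 1 | 1 | 1
  row 2: 0 | 0 | 1 | 1 | 2 | 2 | 2
  row 3: 0 | 0 | 1 | 1 | 2 | 3 | 3
  row 4: 0 | 1 | 2 | 2 | 3 | 4 | 4
  row 5: 0 | 1 | 2 | 3 | 4 | 5 | 5
  row 6: 0 | 1 | 2 | 3 | 4 | 5 | 6
  row 7: 1 | 2 | 3 | 4 | 5 | 6 | 7

reading off 1-entries of Δ²R: w = (3, 5, 6, 2, 4, 7, 1).

ℓ(w)=11; the 3 essential cells (i,j,r):

[(3, 2, 0), (3, 4, 1), (6, 1, 0)]


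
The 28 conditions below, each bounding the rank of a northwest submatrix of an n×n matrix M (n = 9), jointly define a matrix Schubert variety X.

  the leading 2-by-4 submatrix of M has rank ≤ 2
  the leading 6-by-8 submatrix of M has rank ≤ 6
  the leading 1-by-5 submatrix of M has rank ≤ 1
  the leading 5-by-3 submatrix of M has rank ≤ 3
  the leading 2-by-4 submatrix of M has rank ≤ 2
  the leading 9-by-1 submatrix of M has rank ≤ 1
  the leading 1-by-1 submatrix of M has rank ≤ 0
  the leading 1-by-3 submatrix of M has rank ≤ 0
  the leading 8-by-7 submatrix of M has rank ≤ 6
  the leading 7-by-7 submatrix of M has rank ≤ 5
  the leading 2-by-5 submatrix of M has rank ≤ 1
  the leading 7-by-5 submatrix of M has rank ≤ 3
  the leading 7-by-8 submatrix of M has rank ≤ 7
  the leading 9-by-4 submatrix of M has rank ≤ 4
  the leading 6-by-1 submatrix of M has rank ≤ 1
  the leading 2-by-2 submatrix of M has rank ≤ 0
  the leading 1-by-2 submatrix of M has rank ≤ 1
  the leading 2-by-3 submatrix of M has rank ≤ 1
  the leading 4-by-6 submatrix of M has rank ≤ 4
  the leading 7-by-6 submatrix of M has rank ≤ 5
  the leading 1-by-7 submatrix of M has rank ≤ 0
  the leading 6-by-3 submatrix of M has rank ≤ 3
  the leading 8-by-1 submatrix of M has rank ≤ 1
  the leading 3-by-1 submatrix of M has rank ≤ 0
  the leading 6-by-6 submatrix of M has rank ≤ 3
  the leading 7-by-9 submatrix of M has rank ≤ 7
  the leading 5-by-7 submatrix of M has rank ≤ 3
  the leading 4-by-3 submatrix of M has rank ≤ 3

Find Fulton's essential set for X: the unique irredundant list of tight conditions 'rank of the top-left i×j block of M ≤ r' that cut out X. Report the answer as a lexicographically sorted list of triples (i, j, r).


Reconstructing r_w from the 28 given conditions:

  R[1]: 0  0  0  0  0  0  0  1  1
  R[2]: 0  0  1  1  1  1  1  2  2
  R[3]: 0  1  2  2  2  2  2  3  3
  R[4]: 1  2  3  3  3  3  3  4  4
  R[5]: 1  2  3  3  3  3  3  4  5
  R[6]: 1  2  3  3  3  3  4  5  6
  R[7]: 1  2  3  3  3  4  5  6  7
  R[8]: 1  2  3  4  4  5  6  7  8
  R[9]: 1  2  3  4  5  6  7  8  9

so w = (8, 3, 2, 1, 9, 7, 6, 4, 5).

6 SE-corners of the 19-cell Rothe diagram give Ess(w):

[(1, 7, 0), (2, 2, 0), (3, 1, 0), (5, 7, 3), (6, 6, 3), (7, 5, 3)]


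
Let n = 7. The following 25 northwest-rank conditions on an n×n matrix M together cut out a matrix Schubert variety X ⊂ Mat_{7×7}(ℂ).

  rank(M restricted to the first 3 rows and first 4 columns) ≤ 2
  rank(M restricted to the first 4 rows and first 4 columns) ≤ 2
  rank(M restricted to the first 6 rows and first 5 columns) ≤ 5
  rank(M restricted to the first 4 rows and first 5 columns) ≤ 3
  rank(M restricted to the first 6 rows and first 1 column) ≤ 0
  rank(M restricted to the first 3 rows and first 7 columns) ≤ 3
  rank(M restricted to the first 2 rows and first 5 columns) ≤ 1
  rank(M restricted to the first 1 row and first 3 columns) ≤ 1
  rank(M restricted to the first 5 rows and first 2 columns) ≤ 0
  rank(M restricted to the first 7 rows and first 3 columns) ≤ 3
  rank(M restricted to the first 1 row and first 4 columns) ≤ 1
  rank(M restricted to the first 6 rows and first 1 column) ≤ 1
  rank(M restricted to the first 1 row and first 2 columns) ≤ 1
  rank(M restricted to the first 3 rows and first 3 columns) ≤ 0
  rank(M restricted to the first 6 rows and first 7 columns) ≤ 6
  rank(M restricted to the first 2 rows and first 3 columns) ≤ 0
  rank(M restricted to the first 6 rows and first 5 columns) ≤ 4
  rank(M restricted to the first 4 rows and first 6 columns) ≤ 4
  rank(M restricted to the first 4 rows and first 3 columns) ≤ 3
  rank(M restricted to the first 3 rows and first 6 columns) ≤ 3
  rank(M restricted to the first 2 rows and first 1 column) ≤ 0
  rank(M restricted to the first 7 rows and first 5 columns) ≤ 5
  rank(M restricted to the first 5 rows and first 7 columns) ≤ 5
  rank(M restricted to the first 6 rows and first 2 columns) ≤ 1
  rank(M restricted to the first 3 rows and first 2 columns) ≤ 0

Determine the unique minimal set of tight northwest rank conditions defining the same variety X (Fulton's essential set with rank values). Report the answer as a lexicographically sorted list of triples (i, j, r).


Rank table r_w(7×7) implied by the 25 constraints:

  R[1]: 0, 0, 0, 1, 1, 1, 1
  R[2]: 0, 0, 0, 1, 1, 2, 2
  R[3]: 0, 0, 0, 1, 2, 3, 3
  R[4]: 0, 0, 1, 2, 3, 4, 4
  R[5]: 0, 0, 1, 2, 3, 4, 5
  R[6]: 0, 1, 2, 3, 4, 5, 6
  R[7]: 1, 2, 3, 4, 5, 6, 7

reading off 1-entries of Δ²R: w = (4, 6, 5, 3, 7, 2, 1).

ℓ(w)=15; the 4 essential cells (i,j,r):

[(2, 5, 1), (3, 3, 0), (5, 2, 0), (6, 1, 0)]


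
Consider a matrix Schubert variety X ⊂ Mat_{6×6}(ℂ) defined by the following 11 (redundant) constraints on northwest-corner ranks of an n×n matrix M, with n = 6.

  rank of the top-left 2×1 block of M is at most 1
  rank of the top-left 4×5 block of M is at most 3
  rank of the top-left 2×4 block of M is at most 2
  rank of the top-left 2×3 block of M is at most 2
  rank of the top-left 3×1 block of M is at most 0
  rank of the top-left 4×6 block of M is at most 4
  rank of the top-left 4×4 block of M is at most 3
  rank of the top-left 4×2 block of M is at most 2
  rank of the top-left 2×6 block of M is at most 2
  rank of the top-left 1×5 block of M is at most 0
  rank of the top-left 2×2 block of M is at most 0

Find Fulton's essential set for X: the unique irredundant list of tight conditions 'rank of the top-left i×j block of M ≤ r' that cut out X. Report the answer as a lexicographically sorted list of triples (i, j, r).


Computing R[i][j] = min implied NW-rank bound (n=6, 11 conditions):

  0  0  0  0  0  1
  0  0  1  1  1  2
  0  1  2  2  2  3
  1  2  3  3  3  4
  1  2  3  4  4  5
  1  2  3  4  5  6

so w = (6, 3, 2, 1, 4, 5).

3 SE-corners of the 8-cell Rothe diagram give Ess(w):

[(1, 5, 0), (2, 2, 0), (3, 1, 0)]


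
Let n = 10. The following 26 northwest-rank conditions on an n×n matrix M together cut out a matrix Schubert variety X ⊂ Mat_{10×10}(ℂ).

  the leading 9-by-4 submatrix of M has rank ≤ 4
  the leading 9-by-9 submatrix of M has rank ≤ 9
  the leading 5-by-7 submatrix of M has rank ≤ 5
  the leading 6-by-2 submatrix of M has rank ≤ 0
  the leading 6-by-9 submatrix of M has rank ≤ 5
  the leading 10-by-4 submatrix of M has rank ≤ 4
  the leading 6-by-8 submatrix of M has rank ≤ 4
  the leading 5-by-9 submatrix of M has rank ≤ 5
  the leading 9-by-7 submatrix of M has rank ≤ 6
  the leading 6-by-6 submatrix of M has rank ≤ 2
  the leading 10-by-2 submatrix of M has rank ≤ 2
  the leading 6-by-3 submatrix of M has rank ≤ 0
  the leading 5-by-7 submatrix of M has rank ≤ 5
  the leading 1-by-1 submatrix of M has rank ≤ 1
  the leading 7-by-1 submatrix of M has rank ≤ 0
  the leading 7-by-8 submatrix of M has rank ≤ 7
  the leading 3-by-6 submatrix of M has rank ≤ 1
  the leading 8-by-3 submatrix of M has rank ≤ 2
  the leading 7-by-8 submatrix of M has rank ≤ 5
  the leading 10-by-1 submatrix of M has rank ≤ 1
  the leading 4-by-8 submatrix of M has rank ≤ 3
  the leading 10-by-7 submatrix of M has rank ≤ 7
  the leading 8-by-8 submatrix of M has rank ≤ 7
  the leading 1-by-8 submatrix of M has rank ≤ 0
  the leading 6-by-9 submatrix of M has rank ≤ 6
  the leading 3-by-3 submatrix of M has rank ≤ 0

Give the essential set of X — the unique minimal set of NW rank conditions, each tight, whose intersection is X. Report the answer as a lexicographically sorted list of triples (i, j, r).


Propagating the 26 rank bounds to every northwest block:

  0, 0, 0, 0, 0, 0, 0, 0, 1, 1
  0, 0, 0, 1, 1, 1, 1, 1, 2, 2
  0, 0, 0, 1, 1, 1, 2, 2, 3, 3
  0, 0, 0, 1, 2, 2, 3, 3, 4, 4
  0, 0, 0, 1, 2, 2, 3, 4, 5, 5
  0, 0, 0, 1, 2, 2, 3, 4, 5, 6
  0, 1, 1, 2, 3, 3, 4, 5, 6, 7
  1, 2, 2, 3, 4, 4, 5, 6, 7, 8
  1, 2, 3, 4, 5, 5, 6, 7, 8, 9
  1, 2, 3, 4, 5, 6, 7, 8, 9, 10

so w = (9, 4, 7, 5, 8, 10, 2, 1, 3, 6).

D(w) has 28 cells with 5 SE-corners; essential set:

[(1, 8, 0), (3, 6, 1), (6, 3, 0), (6, 6, 2), (7, 1, 0)]


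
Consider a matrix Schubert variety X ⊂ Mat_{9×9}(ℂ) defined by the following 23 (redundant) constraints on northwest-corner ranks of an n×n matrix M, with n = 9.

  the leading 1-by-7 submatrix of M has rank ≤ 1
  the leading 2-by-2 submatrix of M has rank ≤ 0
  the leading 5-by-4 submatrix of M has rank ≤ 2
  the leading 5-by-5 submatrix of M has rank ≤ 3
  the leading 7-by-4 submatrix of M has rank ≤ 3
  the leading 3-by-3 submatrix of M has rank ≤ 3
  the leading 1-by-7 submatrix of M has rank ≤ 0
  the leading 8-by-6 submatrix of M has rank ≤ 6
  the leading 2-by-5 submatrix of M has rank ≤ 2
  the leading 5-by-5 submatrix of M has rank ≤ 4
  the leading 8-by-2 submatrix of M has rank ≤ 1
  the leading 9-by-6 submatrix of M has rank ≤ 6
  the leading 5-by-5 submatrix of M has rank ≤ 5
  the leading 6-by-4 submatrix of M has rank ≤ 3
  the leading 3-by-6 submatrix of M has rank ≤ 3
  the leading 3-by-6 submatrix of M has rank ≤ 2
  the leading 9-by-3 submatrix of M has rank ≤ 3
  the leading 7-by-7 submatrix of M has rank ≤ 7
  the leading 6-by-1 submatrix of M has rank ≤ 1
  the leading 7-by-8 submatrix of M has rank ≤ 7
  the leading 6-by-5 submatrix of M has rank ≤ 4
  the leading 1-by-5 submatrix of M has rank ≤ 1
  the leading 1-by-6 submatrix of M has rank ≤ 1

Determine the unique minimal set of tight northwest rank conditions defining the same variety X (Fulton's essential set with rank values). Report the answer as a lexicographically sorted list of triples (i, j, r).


The tightest implied rank at each (i,j), from the 23 conditions:

  i=1: 0 0 0 0 0 0 0 1 1
  i=2: 0 0 1 1 1 1 1 2 2
  i=3: 1 1 2 2 2 2 2 3 3
  i=4: 1 1 2 2 3 3 3 4 4
  i=5: 1 1 2 2 3 4 4 5 5
  i=6: 1 1 2 3 4 5 5 6 6
  i=7: 1 1 2 3 4 5 6 7 7
  i=8: 1 1 2 3 4 5 6 7 8
  i=9: 1 2 3 4 5 6 7 8 9

giving w = (8, 3, 1, 5, 6, 4, 7, 9, 2) via Δ²R.

Fulton essential set (4 of the 16 Rothe cells):

[(1, 7, 0), (2, 2, 0), (5, 4, 2), (8, 2, 1)]


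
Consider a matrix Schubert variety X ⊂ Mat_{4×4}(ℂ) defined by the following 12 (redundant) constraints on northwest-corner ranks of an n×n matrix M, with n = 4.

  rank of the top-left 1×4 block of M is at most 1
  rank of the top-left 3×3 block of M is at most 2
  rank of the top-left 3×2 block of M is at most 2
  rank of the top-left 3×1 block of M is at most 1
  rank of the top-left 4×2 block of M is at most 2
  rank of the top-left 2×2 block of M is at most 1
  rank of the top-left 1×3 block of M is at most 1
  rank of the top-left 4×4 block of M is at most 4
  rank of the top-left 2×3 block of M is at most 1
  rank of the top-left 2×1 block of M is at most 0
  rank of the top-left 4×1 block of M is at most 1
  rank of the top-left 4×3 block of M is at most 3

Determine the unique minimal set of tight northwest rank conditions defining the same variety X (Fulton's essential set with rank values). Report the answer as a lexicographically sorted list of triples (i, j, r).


The tightest implied rank at each (i,j), from the 12 conditions:

  row 1: 0 1 1 1
  row 2: 0 1 1 2
  row 3: 1 2 2 3
  row 4: 1 2 3 4

giving w = (2, 4, 1, 3) via Δ²R.

Fulton essential set (2 of the 3 Rothe cells):

[(2, 1, 0), (2, 3, 1)]


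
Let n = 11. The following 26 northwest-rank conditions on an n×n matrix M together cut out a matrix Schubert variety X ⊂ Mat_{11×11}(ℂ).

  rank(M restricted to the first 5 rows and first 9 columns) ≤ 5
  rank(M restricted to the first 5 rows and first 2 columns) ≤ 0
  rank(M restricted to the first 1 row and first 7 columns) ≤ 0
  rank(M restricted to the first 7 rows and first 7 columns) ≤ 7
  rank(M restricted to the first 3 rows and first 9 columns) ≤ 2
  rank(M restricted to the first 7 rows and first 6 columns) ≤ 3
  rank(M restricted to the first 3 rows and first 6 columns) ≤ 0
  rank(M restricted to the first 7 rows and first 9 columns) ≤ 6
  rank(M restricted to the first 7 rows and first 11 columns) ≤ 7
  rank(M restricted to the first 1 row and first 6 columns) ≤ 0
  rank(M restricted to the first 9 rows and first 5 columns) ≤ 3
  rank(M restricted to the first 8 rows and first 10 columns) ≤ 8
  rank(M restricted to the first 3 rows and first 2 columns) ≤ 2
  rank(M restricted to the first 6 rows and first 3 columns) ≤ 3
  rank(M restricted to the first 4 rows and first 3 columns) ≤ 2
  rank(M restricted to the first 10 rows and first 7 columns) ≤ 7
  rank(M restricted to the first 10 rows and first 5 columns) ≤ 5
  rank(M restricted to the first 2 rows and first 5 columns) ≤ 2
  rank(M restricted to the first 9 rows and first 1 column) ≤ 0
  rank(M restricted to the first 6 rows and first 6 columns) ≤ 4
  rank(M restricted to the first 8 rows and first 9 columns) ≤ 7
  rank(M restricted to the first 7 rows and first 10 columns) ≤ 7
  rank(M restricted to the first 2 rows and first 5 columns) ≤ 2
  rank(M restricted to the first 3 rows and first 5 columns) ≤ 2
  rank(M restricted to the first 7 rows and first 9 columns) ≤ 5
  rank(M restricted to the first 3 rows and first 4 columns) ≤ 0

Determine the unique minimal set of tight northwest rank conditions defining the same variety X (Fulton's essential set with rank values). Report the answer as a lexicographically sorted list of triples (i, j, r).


Computing R[i][j] = min implied NW-rank bound (n=11, 26 conditions):

  R[1]: 0 0 0 0 0 0 0 1 1 1 1
  R[2]: 0 0 0 0 0 0 1 2 2 2 2
  R[3]: 0 0 0 0 0 0 1 2 2 3 3
  R[4]: 0 0 1 1 1 1 2 3 3 4 4
  R[5]: 0 0 1 2 2 2 3 4 4 5 5
  R[6]: 0 1 2 3 3 3 4 5 5 6 6
  R[7]: 0 1 2 3 3 3 4 5 5 6 7
  R[8]: 0 1 2 3 3 4 5 6 6 7 8
  R[9]: 0 1 2 3 3 4 5 6 7 8 9
  R[10]: 1 2 3 4 4 5 6 7 8 9 10
  R[11]: 1 2 3 4 5 6 7 8 9 10 11

giving w = (8, 7, 10, 3, 4, 2, 11, 6, 9, 1, 5) via Δ²R.

ℓ(w)=33; the 8 essential cells (i,j,r):

[(1, 7, 0), (3, 6, 0), (3, 9, 2), (5, 2, 0), (7, 6, 3), (7, 9, 5), (9, 1, 0), (9, 5, 3)]


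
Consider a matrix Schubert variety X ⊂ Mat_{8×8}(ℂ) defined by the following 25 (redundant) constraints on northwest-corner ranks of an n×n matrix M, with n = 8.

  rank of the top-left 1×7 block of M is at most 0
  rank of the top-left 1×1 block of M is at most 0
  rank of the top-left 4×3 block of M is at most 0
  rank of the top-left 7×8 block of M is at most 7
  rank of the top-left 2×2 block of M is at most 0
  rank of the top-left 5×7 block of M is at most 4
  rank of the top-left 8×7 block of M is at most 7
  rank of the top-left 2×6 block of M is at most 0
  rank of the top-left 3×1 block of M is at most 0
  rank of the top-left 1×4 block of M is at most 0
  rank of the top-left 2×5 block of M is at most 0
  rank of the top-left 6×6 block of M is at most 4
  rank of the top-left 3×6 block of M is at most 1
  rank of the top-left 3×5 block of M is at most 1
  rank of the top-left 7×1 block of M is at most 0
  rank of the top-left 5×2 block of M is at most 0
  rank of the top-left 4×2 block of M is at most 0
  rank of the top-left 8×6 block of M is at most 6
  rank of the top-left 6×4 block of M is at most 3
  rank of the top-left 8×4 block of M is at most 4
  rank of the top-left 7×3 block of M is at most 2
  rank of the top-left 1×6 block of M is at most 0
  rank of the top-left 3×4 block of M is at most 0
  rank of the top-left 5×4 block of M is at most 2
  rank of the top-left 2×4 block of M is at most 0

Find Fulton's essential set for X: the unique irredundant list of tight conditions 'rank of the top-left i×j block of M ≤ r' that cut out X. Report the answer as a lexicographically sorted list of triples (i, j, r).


Reconstructing r_w from the 25 given conditions:

  i=1: 0 | 0 | 0 | 0 | 0 | 0 | 0 | 1
  i=2: 0 | 0 | 0 | 0 | 0 | 0 | 1 | 2
  i=3: 0 | 0 | 0 | 0 | 1 | 1 | 2 | 3
  i=4: 0 | 0 | 0 | 1 | 2 | 2 | 3 | 4
  i=5: 0 | 0 | 1 | 2 | 3 | 3 | 4 | 5
  i=6: 0 | 1 | 2 | 3 | 4 | 4 | 5 | 6
  i=7: 0 | 1 | 2 | 3 | 4 | 5 | 6 | 7
  i=8: 1 | 2 | 3 | 4 | 5 | 6 | 7 | 8

second differences of R give the permutation w = (8, 7, 5, 4, 3, 2, 6, 1).

ℓ(w)=24; the 6 essential cells (i,j,r):

[(1, 7, 0), (2, 6, 0), (3, 4, 0), (4, 3, 0), (5, 2, 0), (7, 1, 0)]


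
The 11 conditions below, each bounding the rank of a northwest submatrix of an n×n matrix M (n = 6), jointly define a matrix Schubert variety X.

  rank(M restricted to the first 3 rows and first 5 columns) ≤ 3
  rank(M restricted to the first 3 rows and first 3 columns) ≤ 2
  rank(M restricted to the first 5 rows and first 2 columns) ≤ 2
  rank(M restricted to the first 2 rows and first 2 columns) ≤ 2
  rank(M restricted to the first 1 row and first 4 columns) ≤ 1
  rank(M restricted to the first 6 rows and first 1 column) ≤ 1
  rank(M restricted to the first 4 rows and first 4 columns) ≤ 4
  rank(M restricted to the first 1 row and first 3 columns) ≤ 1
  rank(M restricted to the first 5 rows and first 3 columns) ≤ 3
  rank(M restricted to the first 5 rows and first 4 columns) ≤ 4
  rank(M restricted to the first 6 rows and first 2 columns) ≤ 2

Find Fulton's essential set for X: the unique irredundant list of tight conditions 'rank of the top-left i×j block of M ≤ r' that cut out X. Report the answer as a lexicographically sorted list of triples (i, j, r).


Rank table r_w(6×6) implied by the 11 constraints:

  R[1]: 1, 1, 1, 1, 1, 1
  R[2]: 1, 2, 2, 2, 2, 2
  R[3]: 1, 2, 2, 3, 3, 3
  R[4]: 1, 2, 3, 4, 4, 4
  R[5]: 1, 2, 3, 4, 5, 5
  R[6]: 1, 2, 3, 4, 5, 6

hence w(1..6) = (1, 2, 4, 3, 5, 6).

Rothe diagram D(w) (1 cell), 1 SE-corner (essential condition):

[(3, 3, 2)]


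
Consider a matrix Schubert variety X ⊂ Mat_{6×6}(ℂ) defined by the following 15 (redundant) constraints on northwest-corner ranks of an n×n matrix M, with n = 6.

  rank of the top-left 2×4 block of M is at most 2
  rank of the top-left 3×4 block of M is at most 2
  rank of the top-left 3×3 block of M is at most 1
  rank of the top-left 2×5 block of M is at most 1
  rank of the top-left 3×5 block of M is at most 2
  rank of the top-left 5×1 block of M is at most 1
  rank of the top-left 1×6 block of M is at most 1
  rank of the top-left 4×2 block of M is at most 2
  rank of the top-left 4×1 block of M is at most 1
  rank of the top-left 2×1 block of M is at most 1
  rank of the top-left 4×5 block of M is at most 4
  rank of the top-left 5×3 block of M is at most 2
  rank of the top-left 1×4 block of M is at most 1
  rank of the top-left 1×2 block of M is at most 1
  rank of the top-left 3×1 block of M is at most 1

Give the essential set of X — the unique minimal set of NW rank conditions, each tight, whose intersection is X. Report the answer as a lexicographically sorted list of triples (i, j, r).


Propagating the 15 rank bounds to every northwest block:

  R[1]: 1 | 1 | 1 | 1 | 1 | 1
  R[2]: 1 | 1 | 1 | 1 | 1 | 2
  R[3]: 1 | 1 | 1 | 2 | 2 | 3
  R[4]: 1 | 2 | 2 | 3 | 3 | 4
  R[5]: 1 | 2 | 2 | 3 | 4 | 5
  R[6]: 1 | 2 | 3 | 4 | 5 | 6

reading off 1-entries of Δ²R: w = (1, 6, 4, 2, 5, 3).

|D(w)|=7, |Ess(w)|=3:

[(2, 5, 1), (3, 3, 1), (5, 3, 2)]


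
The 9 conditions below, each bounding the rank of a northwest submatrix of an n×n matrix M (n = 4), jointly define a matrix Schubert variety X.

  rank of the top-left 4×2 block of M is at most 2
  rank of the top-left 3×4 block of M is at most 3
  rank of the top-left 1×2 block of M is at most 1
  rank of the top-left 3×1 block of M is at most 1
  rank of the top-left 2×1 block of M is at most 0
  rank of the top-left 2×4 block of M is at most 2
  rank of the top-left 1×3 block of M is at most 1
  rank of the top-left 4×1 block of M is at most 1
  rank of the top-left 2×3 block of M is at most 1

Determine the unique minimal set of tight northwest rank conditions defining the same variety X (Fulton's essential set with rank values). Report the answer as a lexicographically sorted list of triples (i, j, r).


Reconstructing r_w from the 9 given conditions:

  i=1: 0 | 1 | 1 | 1
  i=2: 0 | 1 | 1 | 2
  i=3: 1 | 2 | 2 | 3
  i=4: 1 | 2 | 3 | 4

so w = (2, 4, 1, 3).

ℓ(w)=3; the 2 essential cells (i,j,r):

[(2, 1, 0), (2, 3, 1)]


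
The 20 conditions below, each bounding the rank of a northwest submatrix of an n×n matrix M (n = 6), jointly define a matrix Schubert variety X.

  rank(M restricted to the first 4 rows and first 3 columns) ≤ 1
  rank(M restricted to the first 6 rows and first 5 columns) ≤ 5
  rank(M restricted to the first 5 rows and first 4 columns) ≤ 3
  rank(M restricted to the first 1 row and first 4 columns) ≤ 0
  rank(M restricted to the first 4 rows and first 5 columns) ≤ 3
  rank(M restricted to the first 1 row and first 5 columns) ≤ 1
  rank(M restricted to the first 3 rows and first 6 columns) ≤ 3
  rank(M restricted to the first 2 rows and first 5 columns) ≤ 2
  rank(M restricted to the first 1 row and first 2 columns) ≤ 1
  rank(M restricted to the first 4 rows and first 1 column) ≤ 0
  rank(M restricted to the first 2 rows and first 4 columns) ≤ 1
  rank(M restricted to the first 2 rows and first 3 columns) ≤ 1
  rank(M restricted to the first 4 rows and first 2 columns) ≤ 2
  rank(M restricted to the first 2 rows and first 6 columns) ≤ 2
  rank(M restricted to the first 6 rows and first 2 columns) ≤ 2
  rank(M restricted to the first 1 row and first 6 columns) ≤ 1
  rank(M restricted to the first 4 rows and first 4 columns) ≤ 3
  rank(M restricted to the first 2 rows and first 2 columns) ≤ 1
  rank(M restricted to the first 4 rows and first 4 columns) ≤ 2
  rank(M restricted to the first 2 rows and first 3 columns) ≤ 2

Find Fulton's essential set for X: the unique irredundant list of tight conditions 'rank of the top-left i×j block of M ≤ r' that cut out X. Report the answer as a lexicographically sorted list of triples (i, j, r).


Recovering R(i,j) via the rank-extension bound from the 20 conditions:

  row 1: 0 | 0 | 0 | 0 | 1 | 1
  row 2: 0 | 1 | 1 | 1 | 2 | 2
  row 3: 0 | 1 | 1 | 2 | 3 | 3
  row 4: 0 | 1 | 1 | 2 | 3 | 4
  row 5: 1 | 2 | 2 | 3 | 4 | 5
  row 6: 1 | 2 | 3 | 4 | 5 | 6

so w = (5, 2, 4, 6, 1, 3).

|D(w)|=9, |Ess(w)|=3:

[(1, 4, 0), (4, 1, 0), (4, 3, 1)]


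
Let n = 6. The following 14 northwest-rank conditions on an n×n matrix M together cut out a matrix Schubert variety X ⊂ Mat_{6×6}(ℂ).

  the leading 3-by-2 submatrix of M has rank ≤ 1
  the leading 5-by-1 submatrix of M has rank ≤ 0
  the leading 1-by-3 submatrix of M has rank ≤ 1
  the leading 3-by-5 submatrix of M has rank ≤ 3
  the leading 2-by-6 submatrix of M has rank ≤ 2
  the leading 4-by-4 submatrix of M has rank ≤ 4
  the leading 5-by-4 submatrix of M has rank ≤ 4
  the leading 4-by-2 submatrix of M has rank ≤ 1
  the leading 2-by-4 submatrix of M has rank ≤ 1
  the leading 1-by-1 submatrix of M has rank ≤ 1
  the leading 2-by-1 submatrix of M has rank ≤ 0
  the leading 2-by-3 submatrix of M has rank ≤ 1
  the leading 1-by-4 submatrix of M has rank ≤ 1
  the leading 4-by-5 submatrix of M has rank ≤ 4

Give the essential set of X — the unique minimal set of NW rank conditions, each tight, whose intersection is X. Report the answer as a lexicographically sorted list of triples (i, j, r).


The tightest implied rank at each (i,j), from the 14 conditions:

  0  1  1  1  1  1
  0  1  1  1  2  2
  0  1  2  2  3  3
  0  1  2  3  4  4
  0  1  2  3  4  5
  1  2  3  4  5  6

the unique w with this rank table is (2, 5, 3, 4, 6, 1).

D(w) has 7 cells with 2 SE-corners; essential set:

[(2, 4, 1), (5, 1, 0)]


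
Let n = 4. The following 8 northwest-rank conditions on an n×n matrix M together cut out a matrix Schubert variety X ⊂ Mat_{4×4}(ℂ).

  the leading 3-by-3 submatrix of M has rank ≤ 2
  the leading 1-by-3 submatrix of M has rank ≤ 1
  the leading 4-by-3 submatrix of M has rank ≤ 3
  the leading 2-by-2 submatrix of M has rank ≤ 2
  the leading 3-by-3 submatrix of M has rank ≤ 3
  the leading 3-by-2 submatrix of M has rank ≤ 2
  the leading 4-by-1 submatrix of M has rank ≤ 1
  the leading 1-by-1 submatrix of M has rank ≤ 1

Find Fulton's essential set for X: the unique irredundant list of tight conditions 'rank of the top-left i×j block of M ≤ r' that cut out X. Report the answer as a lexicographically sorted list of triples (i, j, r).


Rank table r_w(4×4) implied by the 8 constraints:

  row 1: 1  1  1  1
  row 2: 1  2  2  2
  row 3: 1  2  2  3
  row 4: 1  2  3  4

so w = (1, 2, 4, 3).

|D(w)|=1, |Ess(w)|=1:

[(3, 3, 2)]


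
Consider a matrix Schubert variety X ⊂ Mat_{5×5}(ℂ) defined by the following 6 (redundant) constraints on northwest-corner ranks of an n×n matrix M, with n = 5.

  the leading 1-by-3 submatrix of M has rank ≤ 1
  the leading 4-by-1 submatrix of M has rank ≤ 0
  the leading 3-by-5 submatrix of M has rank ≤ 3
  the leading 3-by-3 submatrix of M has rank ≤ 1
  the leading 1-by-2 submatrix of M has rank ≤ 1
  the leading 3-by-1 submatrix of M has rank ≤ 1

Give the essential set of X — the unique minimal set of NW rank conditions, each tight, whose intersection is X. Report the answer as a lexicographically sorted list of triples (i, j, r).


The tightest implied rank at each (i,j), from the 6 conditions:

  i=1: 0 | 1 | 1 | 1 | 1
  i=2: 0 | 1 | 1 | 2 | 2
  i=3: 0 | 1 | 1 | 2 | 3
  i=4: 0 | 1 | 2 | 3 | 4
  i=5: 1 | 2 | 3 | 4 | 5

hence w(1..5) = (2, 4, 5, 3, 1).

D(w) has 6 cells with 2 SE-corners; essential set:

[(3, 3, 1), (4, 1, 0)]


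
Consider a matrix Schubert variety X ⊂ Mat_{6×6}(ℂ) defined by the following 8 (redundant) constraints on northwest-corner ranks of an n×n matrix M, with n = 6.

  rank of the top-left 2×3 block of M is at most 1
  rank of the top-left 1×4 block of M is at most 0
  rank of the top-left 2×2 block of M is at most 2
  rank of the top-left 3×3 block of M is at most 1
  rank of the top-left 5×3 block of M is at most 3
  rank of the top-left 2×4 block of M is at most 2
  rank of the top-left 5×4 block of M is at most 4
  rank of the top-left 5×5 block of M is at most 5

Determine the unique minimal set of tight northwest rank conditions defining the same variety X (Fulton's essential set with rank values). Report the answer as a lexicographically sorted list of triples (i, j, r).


Rank table r_w(6×6) implied by the 8 constraints:

  i=1: 0 | 0 | 0 | 0 | 1 | 1
  i=2: 1 | 1 | 1 | 1 | 2 | 2
  i=3: 1 | 1 | 1 | 2 | 3 | 3
  i=4: 1 | 2 | 2 | 3 | 4 | 4
  i=5: 1 | 2 | 3 | 4 | 5 | 5
  i=6: 1 | 2 | 3 | 4 | 5 | 6

second differences of R give the permutation w = (5, 1, 4, 2, 3, 6).

Fulton essential set (2 of the 6 Rothe cells):

[(1, 4, 0), (3, 3, 1)]
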